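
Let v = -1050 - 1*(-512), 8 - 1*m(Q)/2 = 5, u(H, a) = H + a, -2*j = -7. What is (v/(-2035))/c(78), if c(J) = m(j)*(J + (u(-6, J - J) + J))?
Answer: 269/915750 ≈ 0.00029375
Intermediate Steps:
j = 7/2 (j = -1/2*(-7) = 7/2 ≈ 3.5000)
m(Q) = 6 (m(Q) = 16 - 2*5 = 16 - 10 = 6)
c(J) = -36 + 12*J (c(J) = 6*(J + ((-6 + (J - J)) + J)) = 6*(J + ((-6 + 0) + J)) = 6*(J + (-6 + J)) = 6*(-6 + 2*J) = -36 + 12*J)
v = -538 (v = -1050 + 512 = -538)
(v/(-2035))/c(78) = (-538/(-2035))/(-36 + 12*78) = (-538*(-1/2035))/(-36 + 936) = (538/2035)/900 = (538/2035)*(1/900) = 269/915750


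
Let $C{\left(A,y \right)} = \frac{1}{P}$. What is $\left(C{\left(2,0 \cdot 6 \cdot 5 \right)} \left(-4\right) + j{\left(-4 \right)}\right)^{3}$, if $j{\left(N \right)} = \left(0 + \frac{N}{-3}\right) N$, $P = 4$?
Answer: $- \frac{6859}{27} \approx -254.04$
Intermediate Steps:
$j{\left(N \right)} = - \frac{N^{2}}{3}$ ($j{\left(N \right)} = \left(0 + N \left(- \frac{1}{3}\right)\right) N = \left(0 - \frac{N}{3}\right) N = - \frac{N}{3} N = - \frac{N^{2}}{3}$)
$C{\left(A,y \right)} = \frac{1}{4}$
$\left(C{\left(2,0 \cdot 6 \cdot 5 \right)} \left(-4\right) + j{\left(-4 \right)}\right)^{3} = \left(\frac{1}{4} \left(-4\right) - \frac{\left(-4\right)^{2}}{3}\right)^{3} = \left(-1 - \frac{16}{3}\right)^{3} = \left(- \frac{19}{3}\right)^{3} = - \frac{6859}{27}$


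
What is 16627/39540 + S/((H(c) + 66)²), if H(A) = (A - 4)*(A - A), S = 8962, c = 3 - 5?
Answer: 35565391/14353020 ≈ 2.4779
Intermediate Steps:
c = -2
H(A) = 0 (H(A) = (-4 + A)*0 = 0)
16627/39540 + S/((H(c) + 66)²) = 16627/39540 + 8962/((0 + 66)²) = 16627*(1/39540) + 8962/(66²) = 16627/39540 + 8962/4356 = 16627/39540 + 8962*(1/4356) = 16627/39540 + 4481/2178 = 35565391/14353020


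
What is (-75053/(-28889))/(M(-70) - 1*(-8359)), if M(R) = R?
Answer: 75053/239460921 ≈ 0.00031342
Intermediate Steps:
(-75053/(-28889))/(M(-70) - 1*(-8359)) = (-75053/(-28889))/(-70 - 1*(-8359)) = (-75053*(-1/28889))/(-70 + 8359) = (75053/28889)/8289 = (75053/28889)*(1/8289) = 75053/239460921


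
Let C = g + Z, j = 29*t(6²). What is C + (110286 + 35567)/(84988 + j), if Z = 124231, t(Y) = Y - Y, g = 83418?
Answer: 17647819065/84988 ≈ 2.0765e+5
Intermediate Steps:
t(Y) = 0
j = 0 (j = 29*0 = 0)
C = 207649 (C = 83418 + 124231 = 207649)
C + (110286 + 35567)/(84988 + j) = 207649 + (110286 + 35567)/(84988 + 0) = 207649 + 145853/84988 = 17647819065/84988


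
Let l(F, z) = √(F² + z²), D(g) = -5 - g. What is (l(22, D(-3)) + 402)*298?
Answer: 119796 + 596*√122 ≈ 1.2638e+5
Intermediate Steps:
(l(22, D(-3)) + 402)*298 = (√(22² + (-5 - 1*(-3))²) + 402)*298 = (√(484 + (-5 + 3)²) + 402)*298 = (√(484 + (-2)²) + 402)*298 = (√(484 + 4) + 402)*298 = (√488 + 402)*298 = (2*√122 + 402)*298 = (402 + 2*√122)*298 = 119796 + 596*√122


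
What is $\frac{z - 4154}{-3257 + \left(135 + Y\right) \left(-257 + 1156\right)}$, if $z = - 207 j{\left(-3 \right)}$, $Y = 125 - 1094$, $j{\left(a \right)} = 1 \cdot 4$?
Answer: $\frac{4982}{753023} \approx 0.006616$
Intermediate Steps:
$j{\left(a \right)} = 4$
$Y = -969$
$z = -828$ ($z = \left(-207\right) 4 = -828$)
$\frac{z - 4154}{-3257 + \left(135 + Y\right) \left(-257 + 1156\right)} = \frac{-828 - 4154}{-3257 + \left(135 - 969\right) \left(-257 + 1156\right)} = - \frac{4982}{-3257 - 749766} = - \frac{4982}{-753023} = \left(-4982\right) \left(- \frac{1}{753023}\right) = \frac{4982}{753023}$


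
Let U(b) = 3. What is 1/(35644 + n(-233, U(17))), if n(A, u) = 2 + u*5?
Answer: 1/35661 ≈ 2.8042e-5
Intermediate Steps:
n(A, u) = 2 + 5*u
1/(35644 + n(-233, U(17))) = 1/(35644 + (2 + 5*3)) = 1/(35644 + (2 + 15)) = 1/(35644 + 17) = 1/35661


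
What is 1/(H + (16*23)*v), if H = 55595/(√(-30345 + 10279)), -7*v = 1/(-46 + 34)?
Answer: 38767512/1363214413649 + 24517395*I*√20066/1363214413649 ≈ 2.8438e-5 + 0.0025477*I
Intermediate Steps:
v = 1/84 (v = -1/(7*(-46 + 34)) = -⅐/(-12) = -⅐*(-1/12) = 1/84 ≈ 0.011905)
H = -55595*I*√20066/20066 (H = 55595/(√(-20066)) = 55595/((I*√20066)) = 55595*(-I*√20066/20066) = -55595*I*√20066/20066 ≈ -392.47*I)
1/(H + (16*23)*v) = 1/(-55595*I*√20066/20066 + (16*23)*(1/84)) = 1/(-55595*I*√20066/20066 + 368*(1/84)) = 1/(-55595*I*√20066/20066 + 92/21) = 1/(92/21 - 55595*I*√20066/20066)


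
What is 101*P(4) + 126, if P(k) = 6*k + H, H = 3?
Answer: 2853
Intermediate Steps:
P(k) = 3 + 6*k (P(k) = 6*k + 3 = 3 + 6*k)
101*P(4) + 126 = 101*(3 + 6*4) + 126 = 101*(3 + 24) + 126 = 101*27 + 126 = 2727 + 126 = 2853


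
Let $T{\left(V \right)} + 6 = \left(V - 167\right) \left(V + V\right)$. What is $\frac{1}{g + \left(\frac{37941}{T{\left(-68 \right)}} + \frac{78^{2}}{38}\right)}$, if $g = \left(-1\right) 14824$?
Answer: $- \frac{607126}{8902110877} \approx -6.82 \cdot 10^{-5}$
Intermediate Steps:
$g = -14824$
$T{\left(V \right)} = -6 + 2 V \left(-167 + V\right)$ ($T{\left(V \right)} = -6 + \left(V - 167\right) \left(V + V\right) = -6 + \left(-167 + V\right) 2 V = -6 + 2 V \left(-167 + V\right)$)
$\frac{1}{g + \left(\frac{37941}{T{\left(-68 \right)}} + \frac{78^{2}}{38}\right)} = \frac{1}{-14824 + \left(\frac{37941}{-6 - -22712 + 2 \left(-68\right)^{2}} + \frac{78^{2}}{38}\right)} = \frac{1}{-14824 + \left(\frac{37941}{-6 + 22712 + 2 \cdot 4624} + 6084 \cdot \frac{1}{38}\right)} = \frac{1}{-14824 + \left(\frac{37941}{-6 + 22712 + 9248} + \frac{3042}{19}\right)} = \frac{1}{-14824 + \left(\frac{37941}{31954} + \frac{3042}{19}\right)} = \frac{1}{-14824 + \frac{97924947}{607126}} = \frac{1}{- \frac{8902110877}{607126}} = - \frac{607126}{8902110877}$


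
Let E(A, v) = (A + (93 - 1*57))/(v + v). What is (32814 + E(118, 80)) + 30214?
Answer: 5042317/80 ≈ 63029.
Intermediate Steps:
E(A, v) = (36 + A)/(2*v) (E(A, v) = (A + (93 - 57))/((2*v)) = (A + 36)*(1/(2*v)) = (36 + A)*(1/(2*v)) = (36 + A)/(2*v))
(32814 + E(118, 80)) + 30214 = (32814 + (½)*(36 + 118)/80) + 30214 = (32814 + (½)*(1/80)*154) + 30214 = (32814 + 77/80) + 30214 = 2625197/80 + 30214 = 5042317/80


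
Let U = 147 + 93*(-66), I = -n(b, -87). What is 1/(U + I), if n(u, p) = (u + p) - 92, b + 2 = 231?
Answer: -1/6041 ≈ -0.00016554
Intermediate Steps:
b = 229 (b = -2 + 231 = 229)
n(u, p) = -92 + p + u (n(u, p) = (p + u) - 92 = -92 + p + u)
I = -50 (I = -(-92 - 87 + 229) = -1*50 = -50)
U = -5991 (U = 147 - 6138 = -5991)
1/(U + I) = 1/(-5991 - 50) = 1/(-6041) = -1/6041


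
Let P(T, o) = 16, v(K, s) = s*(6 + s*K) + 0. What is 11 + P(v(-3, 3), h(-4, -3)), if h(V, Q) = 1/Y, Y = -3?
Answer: 27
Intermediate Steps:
v(K, s) = s*(6 + K*s) (v(K, s) = s*(6 + K*s) + 0 = s*(6 + K*s))
h(V, Q) = -1/3 (h(V, Q) = 1/(-3) = -1/3)
11 + P(v(-3, 3), h(-4, -3)) = 11 + 16 = 27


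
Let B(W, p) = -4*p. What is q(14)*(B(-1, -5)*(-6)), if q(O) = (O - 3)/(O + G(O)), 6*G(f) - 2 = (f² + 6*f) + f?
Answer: -396/19 ≈ -20.842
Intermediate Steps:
G(f) = ⅓ + f²/6 + 7*f/6 (G(f) = ⅓ + ((f² + 6*f) + f)/6 = ⅓ + (f² + 7*f)/6 = ⅓ + (f²/6 + 7*f/6) = ⅓ + f²/6 + 7*f/6)
q(O) = (-3 + O)/(⅓ + O²/6 + 13*O/6) (q(O) = (O - 3)/(O + (⅓ + O²/6 + 7*O/6)) = (-3 + O)/(⅓ + O²/6 + 13*O/6))
q(14)*(B(-1, -5)*(-6)) = (6*(-3 + 14)/(2 + 14² + 13*14))*(-4*(-5)*(-6)) = (6*11/(2 + 196 + 182))*(20*(-6)) = (6*11/380)*(-120) = (6*(1/380)*11)*(-120) = (33/190)*(-120) = -396/19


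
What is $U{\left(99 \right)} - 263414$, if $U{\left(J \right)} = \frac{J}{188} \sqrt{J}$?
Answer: $-263414 + \frac{297 \sqrt{11}}{188} \approx -2.6341 \cdot 10^{5}$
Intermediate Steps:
$U{\left(J \right)} = \frac{J^{\frac{3}{2}}}{188}$ ($U{\left(J \right)} = J \frac{1}{188} \sqrt{J} = \frac{J}{188} \sqrt{J} = \frac{J^{\frac{3}{2}}}{188}$)
$U{\left(99 \right)} - 263414 = \frac{99^{\frac{3}{2}}}{188} - 263414 = \frac{297 \sqrt{11}}{188} - 263414 = -263414 + \frac{297 \sqrt{11}}{188}$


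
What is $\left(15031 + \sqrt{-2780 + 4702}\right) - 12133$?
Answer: $2898 + 31 \sqrt{2} \approx 2941.8$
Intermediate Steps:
$\left(15031 + \sqrt{-2780 + 4702}\right) - 12133 = \left(15031 + \sqrt{1922}\right) - 12133 = \left(15031 + 31 \sqrt{2}\right) - 12133 = 2898 + 31 \sqrt{2}$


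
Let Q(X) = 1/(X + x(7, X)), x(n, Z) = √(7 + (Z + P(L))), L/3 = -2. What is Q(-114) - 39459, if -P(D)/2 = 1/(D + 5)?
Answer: -172317491/4367 - I*√105/13101 ≈ -39459.0 - 0.00078215*I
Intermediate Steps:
L = -6 (L = 3*(-2) = -6)
P(D) = -2/(5 + D) (P(D) = -2/(D + 5) = -2/(5 + D))
x(n, Z) = √(9 + Z) (x(n, Z) = √(7 + (Z - 2/(5 - 6))) = √(7 + (Z - 2/(-1))) = √(7 + (Z - 2*(-1))) = √(7 + (Z + 2)) = √(7 + (2 + Z)) = √(9 + Z))
Q(X) = 1/(X + √(9 + X))
Q(-114) - 39459 = 1/(-114 + √(9 - 114)) - 39459 = 1/(-114 + √(-105)) - 39459 = 1/(-114 + I*√105) - 39459 = -39459 + 1/(-114 + I*√105)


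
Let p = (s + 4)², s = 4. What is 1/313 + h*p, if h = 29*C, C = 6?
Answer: 3485569/313 ≈ 11136.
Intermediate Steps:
p = 64 (p = (4 + 4)² = 8² = 64)
h = 174 (h = 29*6 = 174)
1/313 + h*p = 1/313 + 174*64 = 1/313 + 11136 = 3485569/313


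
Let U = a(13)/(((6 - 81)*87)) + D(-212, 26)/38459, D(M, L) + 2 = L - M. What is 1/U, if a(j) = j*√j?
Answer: -386430167002500/878279004157 - 125464206315825*√13/878279004157 ≈ -955.05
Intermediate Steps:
D(M, L) = -2 + L - M (D(M, L) = -2 + (L - M) = -2 + L - M)
a(j) = j^(3/2)
U = 236/38459 - 13*√13/6525 (U = 13^(3/2)/(((6 - 81)*87)) + (-2 + 26 - 1*(-212))/38459 = (13*√13)/((-75*87)) + (-2 + 26 + 212)*(1/38459) = (13*√13)/(-6525) + 236*(1/38459) = (13*√13)*(-1/6525) + 236/38459 = -13*√13/6525 + 236/38459 = 236/38459 - 13*√13/6525 ≈ -0.0010471)
1/U = 1/(236/38459 - 13*√13/6525)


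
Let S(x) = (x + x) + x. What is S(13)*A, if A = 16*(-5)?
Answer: -3120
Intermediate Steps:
A = -80
S(x) = 3*x (S(x) = 2*x + x = 3*x)
S(13)*A = (3*13)*(-80) = 39*(-80) = -3120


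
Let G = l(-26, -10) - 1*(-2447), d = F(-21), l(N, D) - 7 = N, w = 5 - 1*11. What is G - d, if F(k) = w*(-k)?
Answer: 2554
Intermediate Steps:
w = -6 (w = 5 - 11 = -6)
F(k) = 6*k (F(k) = -(-6)*k = 6*k)
l(N, D) = 7 + N
d = -126 (d = 6*(-21) = -126)
G = 2428 (G = (7 - 26) - 1*(-2447) = -19 + 2447 = 2428)
G - d = 2428 - 1*(-126) = 2428 + 126 = 2554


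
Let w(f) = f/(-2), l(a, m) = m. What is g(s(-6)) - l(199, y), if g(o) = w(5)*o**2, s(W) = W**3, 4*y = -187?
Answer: -466373/4 ≈ -1.1659e+5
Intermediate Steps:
y = -187/4 (y = (1/4)*(-187) = -187/4 ≈ -46.750)
w(f) = -f/2 (w(f) = f*(-1/2) = -f/2)
g(o) = -5*o**2/2 (g(o) = (-1/2*5)*o**2 = -5*o**2/2)
g(s(-6)) - l(199, y) = -5*((-6)**3)**2/2 - 1*(-187/4) = -5/2*(-216)**2 + 187/4 = -5/2*46656 + 187/4 = -116640 + 187/4 = -466373/4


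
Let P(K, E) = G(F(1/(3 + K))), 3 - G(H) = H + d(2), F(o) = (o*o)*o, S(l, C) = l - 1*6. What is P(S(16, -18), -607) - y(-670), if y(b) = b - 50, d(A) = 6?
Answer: 1575248/2197 ≈ 717.00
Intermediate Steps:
S(l, C) = -6 + l (S(l, C) = l - 6 = -6 + l)
y(b) = -50 + b
F(o) = o**3 (F(o) = o**2*o = o**3)
G(H) = -3 - H (G(H) = 3 - (H + 6) = 3 - (6 + H) = 3 + (-6 - H) = -3 - H)
P(K, E) = -3 - 1/(3 + K)**3 (P(K, E) = -3 - (1/(3 + K))**3 = -3 - 1/(3 + K)**3)
P(S(16, -18), -607) - y(-670) = (-3 - 1/(3 + (-6 + 16))**3) - (-50 - 670) = (-3 - 1/(3 + 10)**3) - 1*(-720) = (-3 - 1/13**3) + 720 = (-3 - 1*1/2197) + 720 = (-3 - 1/2197) + 720 = -6592/2197 + 720 = 1575248/2197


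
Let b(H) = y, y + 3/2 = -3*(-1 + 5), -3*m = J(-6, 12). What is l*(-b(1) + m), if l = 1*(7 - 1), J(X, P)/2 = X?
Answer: 105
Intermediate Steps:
J(X, P) = 2*X
m = 4 (m = -2*(-6)/3 = -⅓*(-12) = 4)
y = -27/2 (y = -3/2 - 3*(-1 + 5) = -3/2 - 3*4 = -3/2 - 12 = -27/2 ≈ -13.500)
b(H) = -27/2
l = 6 (l = 1*6 = 6)
l*(-b(1) + m) = 6*(-1*(-27/2) + 4) = 6*(27/2 + 4) = 6*(35/2) = 105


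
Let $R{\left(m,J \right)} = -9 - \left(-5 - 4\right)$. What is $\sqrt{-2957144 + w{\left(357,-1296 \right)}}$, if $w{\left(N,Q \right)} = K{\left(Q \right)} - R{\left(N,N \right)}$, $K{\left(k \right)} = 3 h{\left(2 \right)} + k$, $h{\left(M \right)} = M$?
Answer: $i \sqrt{2958434} \approx 1720.0 i$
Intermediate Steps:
$R{\left(m,J \right)} = 0$ ($R{\left(m,J \right)} = -9 - -9 = -9 + 9 = 0$)
$K{\left(k \right)} = 6 + k$ ($K{\left(k \right)} = 3 \cdot 2 + k = 6 + k$)
$w{\left(N,Q \right)} = 6 + Q$ ($w{\left(N,Q \right)} = \left(6 + Q\right) - 0 = \left(6 + Q\right) + 0 = 6 + Q$)
$\sqrt{-2957144 + w{\left(357,-1296 \right)}} = \sqrt{-2957144 + \left(6 - 1296\right)} = \sqrt{-2957144 - 1290} = \sqrt{-2958434} = i \sqrt{2958434}$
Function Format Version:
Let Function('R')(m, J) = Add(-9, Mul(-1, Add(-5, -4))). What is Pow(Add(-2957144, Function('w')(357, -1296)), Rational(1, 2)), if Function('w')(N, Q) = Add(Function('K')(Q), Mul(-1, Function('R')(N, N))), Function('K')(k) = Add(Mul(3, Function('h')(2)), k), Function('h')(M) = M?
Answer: Mul(I, Pow(2958434, Rational(1, 2))) ≈ Mul(1720.0, I)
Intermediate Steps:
Function('R')(m, J) = 0 (Function('R')(m, J) = Add(-9, Mul(-1, -9)) = Add(-9, 9) = 0)
Function('K')(k) = Add(6, k) (Function('K')(k) = Add(Mul(3, 2), k) = Add(6, k))
Function('w')(N, Q) = Add(6, Q) (Function('w')(N, Q) = Add(Add(6, Q), Mul(-1, 0)) = Add(Add(6, Q), 0) = Add(6, Q))
Pow(Add(-2957144, Function('w')(357, -1296)), Rational(1, 2)) = Pow(Add(-2957144, Add(6, -1296)), Rational(1, 2)) = Pow(Add(-2957144, -1290), Rational(1, 2)) = Pow(-2958434, Rational(1, 2)) = Mul(I, Pow(2958434, Rational(1, 2)))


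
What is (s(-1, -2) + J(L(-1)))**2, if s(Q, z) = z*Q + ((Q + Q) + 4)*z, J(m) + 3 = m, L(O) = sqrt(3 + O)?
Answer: (5 - sqrt(2))**2 ≈ 12.858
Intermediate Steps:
J(m) = -3 + m
s(Q, z) = Q*z + z*(4 + 2*Q) (s(Q, z) = Q*z + (2*Q + 4)*z = Q*z + (4 + 2*Q)*z = Q*z + z*(4 + 2*Q))
(s(-1, -2) + J(L(-1)))**2 = (-2*(4 + 3*(-1)) + (-3 + sqrt(3 - 1)))**2 = (-2*(4 - 3) + (-3 + sqrt(2)))**2 = (-2*1 + (-3 + sqrt(2)))**2 = (-2 + (-3 + sqrt(2)))**2 = (-5 + sqrt(2))**2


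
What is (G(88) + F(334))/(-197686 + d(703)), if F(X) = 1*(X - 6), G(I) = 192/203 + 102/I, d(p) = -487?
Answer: -2948497/1770081236 ≈ -0.0016657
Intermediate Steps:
G(I) = 192/203 + 102/I (G(I) = 192*(1/203) + 102/I = 192/203 + 102/I)
F(X) = -6 + X (F(X) = 1*(-6 + X) = -6 + X)
(G(88) + F(334))/(-197686 + d(703)) = ((192/203 + 102/88) + (-6 + 334))/(-197686 - 487) = ((192/203 + 102*(1/88)) + 328)/(-198173) = ((192/203 + 51/44) + 328)*(-1/198173) = (18801/8932 + 328)*(-1/198173) = (2948497/8932)*(-1/198173) = -2948497/1770081236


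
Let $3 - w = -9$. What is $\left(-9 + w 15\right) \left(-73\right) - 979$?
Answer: $-13462$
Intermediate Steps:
$w = 12$ ($w = 3 - -9 = 3 + 9 = 12$)
$\left(-9 + w 15\right) \left(-73\right) - 979 = \left(-9 + 12 \cdot 15\right) \left(-73\right) - 979 = \left(-9 + 180\right) \left(-73\right) - 979 = 171 \left(-73\right) - 979 = -12483 - 979 = -13462$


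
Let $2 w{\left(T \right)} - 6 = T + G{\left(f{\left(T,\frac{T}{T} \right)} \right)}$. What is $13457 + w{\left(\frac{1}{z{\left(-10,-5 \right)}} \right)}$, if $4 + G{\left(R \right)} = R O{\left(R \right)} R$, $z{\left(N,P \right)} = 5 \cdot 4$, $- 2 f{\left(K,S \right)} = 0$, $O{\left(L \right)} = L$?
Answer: $\frac{538321}{40} \approx 13458.0$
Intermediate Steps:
$f{\left(K,S \right)} = 0$ ($f{\left(K,S \right)} = \left(- \frac{1}{2}\right) 0 = 0$)
$z{\left(N,P \right)} = 20$
$G{\left(R \right)} = -4 + R^{3}$ ($G{\left(R \right)} = -4 + R R R = -4 + R^{2} R = -4 + R^{3}$)
$w{\left(T \right)} = 1 + \frac{T}{2}$ ($w{\left(T \right)} = 3 + \frac{T - \left(4 - 0^{3}\right)}{2} = 3 + \frac{T + \left(-4 + 0\right)}{2} = 3 + \frac{T - 4}{2} = 3 + \frac{-4 + T}{2} = 3 + \left(-2 + \frac{T}{2}\right) = 1 + \frac{T}{2}$)
$13457 + w{\left(\frac{1}{z{\left(-10,-5 \right)}} \right)} = 13457 + \left(1 + \frac{1}{2 \cdot 20}\right) = 13457 + \left(1 + \frac{1}{2} \cdot \frac{1}{20}\right) = 13457 + \left(1 + \frac{1}{40}\right) = 13457 + \frac{41}{40} = \frac{538321}{40}$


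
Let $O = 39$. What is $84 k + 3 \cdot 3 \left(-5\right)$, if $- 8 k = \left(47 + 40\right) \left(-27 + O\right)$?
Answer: $-11007$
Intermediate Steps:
$k = - \frac{261}{2}$ ($k = - \frac{\left(47 + 40\right) \left(-27 + 39\right)}{8} = - \frac{87 \cdot 12}{8} = \left(- \frac{1}{8}\right) 1044 = - \frac{261}{2} \approx -130.5$)
$84 k + 3 \cdot 3 \left(-5\right) = 84 \left(- \frac{261}{2}\right) + 3 \cdot 3 \left(-5\right) = -10962 + 9 \left(-5\right) = -10962 - 45 = -11007$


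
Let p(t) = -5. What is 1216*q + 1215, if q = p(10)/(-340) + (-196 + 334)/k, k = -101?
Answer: -735877/1717 ≈ -428.58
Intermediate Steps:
q = -9283/6868 (q = -5/(-340) + (-196 + 334)/(-101) = -5*(-1/340) + 138*(-1/101) = 1/68 - 138/101 = -9283/6868 ≈ -1.3516)
1216*q + 1215 = 1216*(-9283/6868) + 1215 = -2822032/1717 + 1215 = -735877/1717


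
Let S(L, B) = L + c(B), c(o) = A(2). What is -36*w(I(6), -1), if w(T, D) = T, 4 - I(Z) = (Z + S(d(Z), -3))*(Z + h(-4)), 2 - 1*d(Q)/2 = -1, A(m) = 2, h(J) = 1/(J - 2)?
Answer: 2796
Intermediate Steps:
h(J) = 1/(-2 + J)
d(Q) = 6 (d(Q) = 4 - 2*(-1) = 4 + 2 = 6)
c(o) = 2
S(L, B) = 2 + L (S(L, B) = L + 2 = 2 + L)
I(Z) = 4 - (8 + Z)*(-⅙ + Z) (I(Z) = 4 - (Z + (2 + 6))*(Z + 1/(-2 - 4)) = 4 - (Z + 8)*(Z + 1/(-6)) = 4 - (8 + Z)*(Z - ⅙) = 4 - (8 + Z)*(-⅙ + Z))
-36*w(I(6), -1) = -36*(16/3 - 1*6² - 47/6*6) = -36*(16/3 - 1*36 - 47) = -36*(16/3 - 36 - 47) = -36*(-233/3) = 2796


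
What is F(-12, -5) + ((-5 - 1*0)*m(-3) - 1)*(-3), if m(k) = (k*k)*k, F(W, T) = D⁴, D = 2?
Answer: -386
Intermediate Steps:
F(W, T) = 16 (F(W, T) = 2⁴ = 16)
m(k) = k³ (m(k) = k²*k = k³)
F(-12, -5) + ((-5 - 1*0)*m(-3) - 1)*(-3) = 16 + ((-5 - 1*0)*(-3)³ - 1)*(-3) = 16 + ((-5 + 0)*(-27) - 1)*(-3) = 16 + (-5*(-27) - 1)*(-3) = 16 + (135 - 1)*(-3) = 16 + 134*(-3) = 16 - 402 = -386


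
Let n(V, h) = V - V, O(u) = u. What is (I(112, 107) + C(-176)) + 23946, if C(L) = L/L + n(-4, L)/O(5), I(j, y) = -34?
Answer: 23913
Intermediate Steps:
n(V, h) = 0
C(L) = 1 (C(L) = L/L + 0/5 = 1 + 0*(⅕) = 1 + 0 = 1)
(I(112, 107) + C(-176)) + 23946 = (-34 + 1) + 23946 = -33 + 23946 = 23913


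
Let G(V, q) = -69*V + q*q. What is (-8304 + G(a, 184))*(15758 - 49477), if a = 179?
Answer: -445124519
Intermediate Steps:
G(V, q) = q**2 - 69*V (G(V, q) = -69*V + q**2 = q**2 - 69*V)
(-8304 + G(a, 184))*(15758 - 49477) = (-8304 + (184**2 - 69*179))*(15758 - 49477) = (-8304 + (33856 - 12351))*(-33719) = (-8304 + 21505)*(-33719) = 13201*(-33719) = -445124519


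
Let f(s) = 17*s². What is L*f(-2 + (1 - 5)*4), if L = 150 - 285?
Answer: -743580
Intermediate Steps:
L = -135
L*f(-2 + (1 - 5)*4) = -2295*(-2 + (1 - 5)*4)² = -2295*(-2 - 4*4)² = -2295*(-2 - 16)² = -2295*(-18)² = -2295*324 = -135*5508 = -743580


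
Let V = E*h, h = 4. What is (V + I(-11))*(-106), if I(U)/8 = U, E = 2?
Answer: 8480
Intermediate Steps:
I(U) = 8*U
V = 8 (V = 2*4 = 8)
(V + I(-11))*(-106) = (8 + 8*(-11))*(-106) = (8 - 88)*(-106) = -80*(-106) = 8480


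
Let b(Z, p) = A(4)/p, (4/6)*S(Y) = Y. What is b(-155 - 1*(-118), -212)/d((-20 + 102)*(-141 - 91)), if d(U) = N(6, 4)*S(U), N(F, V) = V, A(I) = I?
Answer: 1/6049632 ≈ 1.6530e-7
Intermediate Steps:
S(Y) = 3*Y/2
d(U) = 6*U (d(U) = 4*(3*U/2) = 6*U)
b(Z, p) = 4/p
b(-155 - 1*(-118), -212)/d((-20 + 102)*(-141 - 91)) = (4/(-212))/((6*((-20 + 102)*(-141 - 91)))) = (4*(-1/212))/((6*(82*(-232)))) = -1/(53*(6*(-19024))) = -1/53/(-114144) = -1/53*(-1/114144) = 1/6049632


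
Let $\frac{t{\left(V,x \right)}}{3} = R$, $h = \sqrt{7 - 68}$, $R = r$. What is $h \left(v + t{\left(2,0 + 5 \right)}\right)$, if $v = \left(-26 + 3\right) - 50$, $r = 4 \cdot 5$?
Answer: $- 13 i \sqrt{61} \approx - 101.53 i$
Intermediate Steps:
$r = 20$
$R = 20$
$v = -73$ ($v = -23 - 50 = -73$)
$h = i \sqrt{61}$ ($h = \sqrt{-61} = i \sqrt{61} \approx 7.8102 i$)
$t{\left(V,x \right)} = 60$ ($t{\left(V,x \right)} = 3 \cdot 20 = 60$)
$h \left(v + t{\left(2,0 + 5 \right)}\right) = i \sqrt{61} \left(-73 + 60\right) = i \sqrt{61} \left(-13\right) = - 13 i \sqrt{61}$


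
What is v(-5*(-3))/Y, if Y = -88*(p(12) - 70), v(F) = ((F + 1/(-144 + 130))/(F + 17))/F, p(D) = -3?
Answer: 19/3924480 ≈ 4.8414e-6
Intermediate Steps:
v(F) = (-1/14 + F)/(F*(17 + F)) (v(F) = ((F + 1/(-14))/(17 + F))/F = ((F - 1/14)/(17 + F))/F = ((-1/14 + F)/(17 + F))/F = (-1/14 + F)/(F*(17 + F)))
Y = 6424 (Y = -88*(-3 - 70) = -88*(-73) = 6424)
v(-5*(-3))/Y = ((-1/14 - 5*(-3))/(((-5*(-3)))*(17 - 5*(-3))))/6424 = ((-1/14 + 15)/(15*(17 + 15)))*(1/6424) = ((1/15)*(209/14)/32)*(1/6424) = ((1/15)*(1/32)*(209/14))*(1/6424) = (209/6720)*(1/6424) = 19/3924480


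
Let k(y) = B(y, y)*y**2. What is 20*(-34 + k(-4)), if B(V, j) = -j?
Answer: 600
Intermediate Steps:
k(y) = -y**3 (k(y) = (-y)*y**2 = -y**3)
20*(-34 + k(-4)) = 20*(-34 - 1*(-4)**3) = 20*(-34 - 1*(-64)) = 20*(-34 + 64) = 20*30 = 600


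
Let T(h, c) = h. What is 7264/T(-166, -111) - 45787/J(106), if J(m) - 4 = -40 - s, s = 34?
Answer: 506583/830 ≈ 610.34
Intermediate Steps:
J(m) = -70 (J(m) = 4 + (-40 - 1*34) = 4 + (-40 - 34) = 4 - 74 = -70)
7264/T(-166, -111) - 45787/J(106) = 7264/(-166) - 45787/(-70) = 7264*(-1/166) - 45787*(-1/70) = -3632/83 + 6541/10 = 506583/830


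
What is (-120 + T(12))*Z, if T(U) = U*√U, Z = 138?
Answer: -16560 + 3312*√3 ≈ -10823.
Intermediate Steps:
T(U) = U^(3/2)
(-120 + T(12))*Z = (-120 + 12^(3/2))*138 = (-120 + 24*√3)*138 = -16560 + 3312*√3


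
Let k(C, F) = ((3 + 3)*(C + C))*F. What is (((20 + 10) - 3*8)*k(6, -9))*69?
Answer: -268272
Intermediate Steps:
k(C, F) = 12*C*F (k(C, F) = (6*(2*C))*F = (12*C)*F = 12*C*F)
(((20 + 10) - 3*8)*k(6, -9))*69 = (((20 + 10) - 3*8)*(12*6*(-9)))*69 = ((30 - 24)*(-648))*69 = (6*(-648))*69 = -3888*69 = -268272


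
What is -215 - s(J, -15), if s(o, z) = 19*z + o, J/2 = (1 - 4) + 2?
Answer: 72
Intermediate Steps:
J = -2 (J = 2*((1 - 4) + 2) = 2*(-3 + 2) = 2*(-1) = -2)
s(o, z) = o + 19*z
-215 - s(J, -15) = -215 - (-2 + 19*(-15)) = -215 - (-2 - 285) = -215 - 1*(-287) = -215 + 287 = 72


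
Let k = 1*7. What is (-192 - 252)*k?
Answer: -3108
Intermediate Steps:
k = 7
(-192 - 252)*k = (-192 - 252)*7 = -444*7 = -3108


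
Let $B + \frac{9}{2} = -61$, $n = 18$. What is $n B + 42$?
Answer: $-1137$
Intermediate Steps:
$B = - \frac{131}{2}$ ($B = - \frac{9}{2} - 61 = - \frac{131}{2} \approx -65.5$)
$n B + 42 = 18 \left(- \frac{131}{2}\right) + 42 = -1179 + 42 = -1137$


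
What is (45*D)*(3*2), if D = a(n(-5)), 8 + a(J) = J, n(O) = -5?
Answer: -3510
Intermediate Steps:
a(J) = -8 + J
D = -13 (D = -8 - 5 = -13)
(45*D)*(3*2) = (45*(-13))*(3*2) = -585*6 = -3510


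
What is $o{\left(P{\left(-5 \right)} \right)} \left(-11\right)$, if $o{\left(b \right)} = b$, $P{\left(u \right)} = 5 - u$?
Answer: $-110$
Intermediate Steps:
$o{\left(P{\left(-5 \right)} \right)} \left(-11\right) = \left(5 - -5\right) \left(-11\right) = \left(5 + 5\right) \left(-11\right) = 10 \left(-11\right) = -110$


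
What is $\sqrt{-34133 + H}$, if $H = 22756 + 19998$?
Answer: $\sqrt{8621} \approx 92.849$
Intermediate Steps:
$H = 42754$
$\sqrt{-34133 + H} = \sqrt{-34133 + 42754} = \sqrt{8621}$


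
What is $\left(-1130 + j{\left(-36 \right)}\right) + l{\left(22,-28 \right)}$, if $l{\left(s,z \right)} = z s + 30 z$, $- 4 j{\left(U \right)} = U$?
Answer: $-2577$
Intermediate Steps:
$j{\left(U \right)} = - \frac{U}{4}$
$l{\left(s,z \right)} = 30 z + s z$ ($l{\left(s,z \right)} = s z + 30 z = 30 z + s z$)
$\left(-1130 + j{\left(-36 \right)}\right) + l{\left(22,-28 \right)} = \left(-1130 - -9\right) - 28 \left(30 + 22\right) = \left(-1130 + 9\right) - 1456 = -1121 - 1456 = -2577$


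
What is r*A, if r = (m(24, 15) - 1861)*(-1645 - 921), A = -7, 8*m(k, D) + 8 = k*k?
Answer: -32151980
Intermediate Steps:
m(k, D) = -1 + k²/8 (m(k, D) = -1 + (k*k)/8 = -1 + k²/8)
r = 4593140 (r = ((-1 + (⅛)*24²) - 1861)*(-1645 - 921) = ((-1 + (⅛)*576) - 1861)*(-2566) = ((-1 + 72) - 1861)*(-2566) = (71 - 1861)*(-2566) = -1790*(-2566) = 4593140)
r*A = 4593140*(-7) = -32151980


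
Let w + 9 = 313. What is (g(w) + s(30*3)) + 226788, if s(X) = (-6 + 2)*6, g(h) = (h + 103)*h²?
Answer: 37840076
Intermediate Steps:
w = 304 (w = -9 + 313 = 304)
g(h) = h²*(103 + h) (g(h) = (103 + h)*h² = h²*(103 + h))
s(X) = -24 (s(X) = -4*6 = -24)
(g(w) + s(30*3)) + 226788 = (304²*(103 + 304) - 24) + 226788 = (92416*407 - 24) + 226788 = (37613312 - 24) + 226788 = 37613288 + 226788 = 37840076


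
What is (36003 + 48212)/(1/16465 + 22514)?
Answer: 1386599975/370693011 ≈ 3.7406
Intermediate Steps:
(36003 + 48212)/(1/16465 + 22514) = 84215/(1/16465 + 22514) = 84215/(370693011/16465) = 84215*(16465/370693011) = 1386599975/370693011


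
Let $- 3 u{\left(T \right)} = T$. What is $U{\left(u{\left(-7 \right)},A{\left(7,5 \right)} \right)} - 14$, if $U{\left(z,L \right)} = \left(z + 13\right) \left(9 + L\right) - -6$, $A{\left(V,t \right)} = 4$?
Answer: $\frac{574}{3} \approx 191.33$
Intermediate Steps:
$u{\left(T \right)} = - \frac{T}{3}$
$U{\left(z,L \right)} = 6 + \left(9 + L\right) \left(13 + z\right)$ ($U{\left(z,L \right)} = \left(13 + z\right) \left(9 + L\right) + 6 = \left(9 + L\right) \left(13 + z\right) + 6 = 6 + \left(9 + L\right) \left(13 + z\right)$)
$U{\left(u{\left(-7 \right)},A{\left(7,5 \right)} \right)} - 14 = \left(123 + 9 \left(\left(- \frac{1}{3}\right) \left(-7\right)\right) + 13 \cdot 4 + 4 \left(\left(- \frac{1}{3}\right) \left(-7\right)\right)\right) - 14 = \left(123 + 9 \cdot \frac{7}{3} + 52 + 4 \cdot \frac{7}{3}\right) - 14 = \left(123 + 21 + 52 + \frac{28}{3}\right) - 14 = \frac{616}{3} - 14 = \frac{574}{3}$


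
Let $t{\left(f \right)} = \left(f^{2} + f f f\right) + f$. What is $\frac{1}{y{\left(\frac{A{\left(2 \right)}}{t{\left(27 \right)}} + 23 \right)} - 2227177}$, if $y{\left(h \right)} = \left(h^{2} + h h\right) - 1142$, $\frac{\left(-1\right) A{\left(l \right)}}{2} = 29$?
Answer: $- \frac{417752721}{930444452182957} \approx -4.4898 \cdot 10^{-7}$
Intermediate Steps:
$A{\left(l \right)} = -58$ ($A{\left(l \right)} = \left(-2\right) 29 = -58$)
$t{\left(f \right)} = f + f^{2} + f^{3}$ ($t{\left(f \right)} = \left(f^{2} + f^{2} f\right) + f = \left(f^{2} + f^{3}\right) + f = f + f^{2} + f^{3}$)
$y{\left(h \right)} = -1142 + 2 h^{2}$ ($y{\left(h \right)} = \left(h^{2} + h^{2}\right) - 1142 = 2 h^{2} - 1142 = -1142 + 2 h^{2}$)
$\frac{1}{y{\left(\frac{A{\left(2 \right)}}{t{\left(27 \right)}} + 23 \right)} - 2227177} = \frac{1}{\left(-1142 + 2 \left(- \frac{58}{27 \left(1 + 27 + 27^{2}\right)} + 23\right)^{2}\right) - 2227177} = \frac{1}{\left(-1142 + 2 \left(- \frac{58}{27 \left(1 + 27 + 729\right)} + 23\right)^{2}\right) - 2227177} = \frac{1}{\left(-1142 + 2 \left(- \frac{58}{27 \cdot 757} + 23\right)^{2}\right) - 2227177} = \frac{1}{\left(-1142 + 2 \left(- \frac{58}{20439} + 23\right)^{2}\right) - 2227177} = \frac{1}{\left(-1142 + 2 \left(\frac{470039}{20439}\right)^{2}\right) - 2227177} = \frac{1}{\left(-1142 + 2 \cdot \frac{220936661521}{417752721}\right) - 2227177} = \frac{1}{\left(-1142 + \frac{441873323042}{417752721}\right) - 2227177} = \frac{1}{- \frac{35200284340}{417752721} - 2227177} = \frac{1}{- \frac{930444452182957}{417752721}} = - \frac{417752721}{930444452182957}$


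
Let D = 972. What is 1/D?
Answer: 1/972 ≈ 0.0010288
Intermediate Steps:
1/D = 1/972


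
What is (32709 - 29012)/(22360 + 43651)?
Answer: 3697/66011 ≈ 0.056006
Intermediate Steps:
(32709 - 29012)/(22360 + 43651) = 3697/66011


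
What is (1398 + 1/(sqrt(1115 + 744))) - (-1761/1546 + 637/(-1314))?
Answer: 710814367/507861 + sqrt(11)/143 ≈ 1399.6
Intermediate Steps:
(1398 + 1/(sqrt(1115 + 744))) - (-1761/1546 + 637/(-1314)) = (1398 + 1/(sqrt(1859))) - (-1761*1/1546 + 637*(-1/1314)) = (1398 + 1/(13*sqrt(11))) - (-1761/1546 - 637/1314) = (1398 + sqrt(11)/143) - 1*(-824689/507861) = (1398 + sqrt(11)/143) + 824689/507861 = 710814367/507861 + sqrt(11)/143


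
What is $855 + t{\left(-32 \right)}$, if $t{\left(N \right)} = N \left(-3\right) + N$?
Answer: $919$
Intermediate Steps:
$t{\left(N \right)} = - 2 N$ ($t{\left(N \right)} = - 3 N + N = - 2 N$)
$855 + t{\left(-32 \right)} = 855 - -64 = 855 + 64 = 919$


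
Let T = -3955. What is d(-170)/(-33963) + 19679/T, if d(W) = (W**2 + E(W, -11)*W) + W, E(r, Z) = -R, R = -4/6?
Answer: -2344610381/402970995 ≈ -5.8183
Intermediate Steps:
R = -2/3 (R = -4*1/6 = -2/3 ≈ -0.66667)
E(r, Z) = 2/3 (E(r, Z) = -1*(-2/3) = 2/3)
d(W) = W**2 + 5*W/3 (d(W) = (W**2 + 2*W/3) + W = W**2 + 5*W/3)
d(-170)/(-33963) + 19679/T = ((1/3)*(-170)*(5 + 3*(-170)))/(-33963) + 19679/(-3955) = ((1/3)*(-170)*(5 - 510))*(-1/33963) + 19679*(-1/3955) = ((1/3)*(-170)*(-505))*(-1/33963) - 19679/3955 = (85850/3)*(-1/33963) - 19679/3955 = -85850/101889 - 19679/3955 = -2344610381/402970995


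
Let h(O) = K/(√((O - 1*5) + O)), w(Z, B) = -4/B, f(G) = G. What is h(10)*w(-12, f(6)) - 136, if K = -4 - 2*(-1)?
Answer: -136 + 4*√15/45 ≈ -135.66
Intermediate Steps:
K = -2 (K = -4 + 2 = -2)
h(O) = -2/√(-5 + 2*O) (h(O) = -2/√((O - 1*5) + O) = -2/√((O - 5) + O) = -2/√((-5 + O) + O) = -2/√(-5 + 2*O))
h(10)*w(-12, f(6)) - 136 = (-2/√(-5 + 2*10))*(-4/6) - 136 = (-2/√(-5 + 20))*(-4*⅙) - 136 = -2*√15/15*(-⅔) - 136 = 4*√15/45 - 136 = -136 + 4*√15/45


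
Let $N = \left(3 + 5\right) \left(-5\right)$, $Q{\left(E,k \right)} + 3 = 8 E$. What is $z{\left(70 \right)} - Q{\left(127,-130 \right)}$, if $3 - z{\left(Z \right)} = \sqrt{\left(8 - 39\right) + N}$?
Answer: $-1010 - i \sqrt{71} \approx -1010.0 - 8.4261 i$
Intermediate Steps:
$Q{\left(E,k \right)} = -3 + 8 E$
$N = -40$ ($N = 8 \left(-5\right) = -40$)
$z{\left(Z \right)} = 3 - i \sqrt{71}$ ($z{\left(Z \right)} = 3 - \sqrt{\left(8 - 39\right) - 40} = 3 - \sqrt{-31 - 40} = 3 - \sqrt{-71} = 3 - i \sqrt{71}$)
$z{\left(70 \right)} - Q{\left(127,-130 \right)} = \left(3 - i \sqrt{71}\right) - \left(-3 + 8 \cdot 127\right) = \left(3 - i \sqrt{71}\right) - \left(-3 + 1016\right) = \left(3 - i \sqrt{71}\right) - 1013 = -1010 - i \sqrt{71}$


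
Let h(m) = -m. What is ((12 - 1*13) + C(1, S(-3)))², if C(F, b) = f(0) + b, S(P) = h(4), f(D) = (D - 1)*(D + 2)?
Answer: 49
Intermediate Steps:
f(D) = (-1 + D)*(2 + D)
S(P) = -4 (S(P) = -1*4 = -4)
C(F, b) = -2 + b (C(F, b) = (-2 + 0 + 0²) + b = (-2 + 0 + 0) + b = -2 + b)
((12 - 1*13) + C(1, S(-3)))² = ((12 - 1*13) + (-2 - 4))² = ((12 - 13) - 6)² = (-1 - 6)² = (-7)² = 49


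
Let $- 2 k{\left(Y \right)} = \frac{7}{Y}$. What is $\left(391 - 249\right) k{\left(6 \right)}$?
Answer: $- \frac{497}{6} \approx -82.833$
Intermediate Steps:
$k{\left(Y \right)} = - \frac{7}{2 Y}$ ($k{\left(Y \right)} = - \frac{7 \frac{1}{Y}}{2} = - \frac{7}{2 Y}$)
$\left(391 - 249\right) k{\left(6 \right)} = \left(391 - 249\right) \left(- \frac{7}{2 \cdot 6}\right) = 142 \left(\left(- \frac{7}{2}\right) \frac{1}{6}\right) = 142 \left(- \frac{7}{12}\right) = - \frac{497}{6}$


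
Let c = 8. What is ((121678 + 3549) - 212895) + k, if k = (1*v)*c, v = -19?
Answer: -87820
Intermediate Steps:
k = -152 (k = (1*(-19))*8 = -19*8 = -152)
((121678 + 3549) - 212895) + k = ((121678 + 3549) - 212895) - 152 = (125227 - 212895) - 152 = -87668 - 152 = -87820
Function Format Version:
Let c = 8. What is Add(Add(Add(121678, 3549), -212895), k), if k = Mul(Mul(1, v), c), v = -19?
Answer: -87820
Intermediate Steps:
k = -152 (k = Mul(Mul(1, -19), 8) = Mul(-19, 8) = -152)
Add(Add(Add(121678, 3549), -212895), k) = Add(Add(Add(121678, 3549), -212895), -152) = Add(Add(125227, -212895), -152) = Add(-87668, -152) = -87820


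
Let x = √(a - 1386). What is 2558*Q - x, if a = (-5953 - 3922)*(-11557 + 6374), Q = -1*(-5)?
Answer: 12790 - √51180739 ≈ 5635.9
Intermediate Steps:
Q = 5
a = 51182125 (a = -9875*(-5183) = 51182125)
x = √51180739 (x = √(51182125 - 1386) = √51180739 ≈ 7154.1)
2558*Q - x = 2558*5 - √51180739 = 12790 - √51180739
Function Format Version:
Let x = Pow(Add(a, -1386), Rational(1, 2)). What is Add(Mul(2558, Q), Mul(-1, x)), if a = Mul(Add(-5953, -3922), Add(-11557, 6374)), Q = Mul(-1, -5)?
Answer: Add(12790, Mul(-1, Pow(51180739, Rational(1, 2)))) ≈ 5635.9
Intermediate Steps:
Q = 5
a = 51182125 (a = Mul(-9875, -5183) = 51182125)
x = Pow(51180739, Rational(1, 2)) (x = Pow(Add(51182125, -1386), Rational(1, 2)) = Pow(51180739, Rational(1, 2)) ≈ 7154.1)
Add(Mul(2558, Q), Mul(-1, x)) = Add(Mul(2558, 5), Mul(-1, Pow(51180739, Rational(1, 2)))) = Add(12790, Mul(-1, Pow(51180739, Rational(1, 2))))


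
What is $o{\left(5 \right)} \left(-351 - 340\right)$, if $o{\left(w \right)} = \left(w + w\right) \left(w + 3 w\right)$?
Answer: $-138200$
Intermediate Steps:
$o{\left(w \right)} = 8 w^{2}$ ($o{\left(w \right)} = 2 w 4 w = 8 w^{2}$)
$o{\left(5 \right)} \left(-351 - 340\right) = 8 \cdot 5^{2} \left(-351 - 340\right) = 8 \cdot 25 \left(-691\right) = 200 \left(-691\right) = -138200$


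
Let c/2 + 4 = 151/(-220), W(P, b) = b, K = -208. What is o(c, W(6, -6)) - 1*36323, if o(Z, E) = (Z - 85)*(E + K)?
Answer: -886998/55 ≈ -16127.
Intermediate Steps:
c = -1031/110 (c = -8 + 2*(151/(-220)) = -8 + 2*(151*(-1/220)) = -8 + 2*(-151/220) = -8 - 151/110 = -1031/110 ≈ -9.3727)
o(Z, E) = (-208 + E)*(-85 + Z) (o(Z, E) = (Z - 85)*(E - 208) = (-85 + Z)*(-208 + E) = (-208 + E)*(-85 + Z))
o(c, W(6, -6)) - 1*36323 = (17680 - 208*(-1031/110) - 85*(-6) - 6*(-1031/110)) - 1*36323 = (17680 + 107224/55 + 510 + 3093/55) - 36323 = 1110767/55 - 36323 = -886998/55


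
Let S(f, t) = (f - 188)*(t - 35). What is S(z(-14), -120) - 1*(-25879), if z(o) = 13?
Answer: 53004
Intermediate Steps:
S(f, t) = (-188 + f)*(-35 + t)
S(z(-14), -120) - 1*(-25879) = (6580 - 188*(-120) - 35*13 + 13*(-120)) - 1*(-25879) = (6580 + 22560 - 455 - 1560) + 25879 = 27125 + 25879 = 53004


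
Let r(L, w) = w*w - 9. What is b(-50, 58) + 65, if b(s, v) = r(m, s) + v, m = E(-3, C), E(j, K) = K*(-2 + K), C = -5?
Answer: 2614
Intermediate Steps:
m = 35 (m = -5*(-2 - 5) = -5*(-7) = 35)
r(L, w) = -9 + w² (r(L, w) = w² - 9 = -9 + w²)
b(s, v) = -9 + v + s² (b(s, v) = (-9 + s²) + v = -9 + v + s²)
b(-50, 58) + 65 = (-9 + 58 + (-50)²) + 65 = (-9 + 58 + 2500) + 65 = 2549 + 65 = 2614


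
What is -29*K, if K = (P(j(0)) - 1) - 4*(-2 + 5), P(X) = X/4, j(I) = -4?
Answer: 406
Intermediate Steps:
P(X) = X/4 (P(X) = X*(¼) = X/4)
K = -14 (K = ((¼)*(-4) - 1) - 4*(-2 + 5) = (-1 - 1) - 4*3 = -2 - 12 = -14)
-29*K = -29*(-14) = 406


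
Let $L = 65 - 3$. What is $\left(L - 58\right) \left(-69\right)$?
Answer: $-276$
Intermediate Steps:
$L = 62$
$\left(L - 58\right) \left(-69\right) = \left(62 - 58\right) \left(-69\right) = 4 \left(-69\right) = -276$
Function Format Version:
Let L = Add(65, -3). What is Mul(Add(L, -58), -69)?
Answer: -276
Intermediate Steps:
L = 62
Mul(Add(L, -58), -69) = Mul(Add(62, -58), -69) = Mul(4, -69) = -276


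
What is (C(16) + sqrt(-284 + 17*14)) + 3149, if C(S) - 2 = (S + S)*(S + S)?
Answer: 4175 + I*sqrt(46) ≈ 4175.0 + 6.7823*I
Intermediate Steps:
C(S) = 2 + 4*S**2 (C(S) = 2 + (S + S)*(S + S) = 2 + (2*S)*(2*S) = 2 + 4*S**2)
(C(16) + sqrt(-284 + 17*14)) + 3149 = ((2 + 4*16**2) + sqrt(-284 + 17*14)) + 3149 = ((2 + 4*256) + sqrt(-284 + 238)) + 3149 = ((2 + 1024) + sqrt(-46)) + 3149 = (1026 + I*sqrt(46)) + 3149 = 4175 + I*sqrt(46)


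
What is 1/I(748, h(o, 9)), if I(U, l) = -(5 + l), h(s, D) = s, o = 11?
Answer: -1/16 ≈ -0.062500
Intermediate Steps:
I(U, l) = -5 - l
1/I(748, h(o, 9)) = 1/(-5 - 1*11) = 1/(-5 - 11) = 1/(-16) = -1/16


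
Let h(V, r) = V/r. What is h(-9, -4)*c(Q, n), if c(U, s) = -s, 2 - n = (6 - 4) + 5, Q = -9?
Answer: 45/4 ≈ 11.250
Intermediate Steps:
n = -5 (n = 2 - ((6 - 4) + 5) = 2 - (2 + 5) = 2 - 1*7 = 2 - 7 = -5)
h(-9, -4)*c(Q, n) = (-9/(-4))*(-1*(-5)) = -9*(-¼)*5 = (9/4)*5 = 45/4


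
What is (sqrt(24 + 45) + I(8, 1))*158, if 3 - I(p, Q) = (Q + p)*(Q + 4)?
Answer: -6636 + 158*sqrt(69) ≈ -5323.6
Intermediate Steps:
I(p, Q) = 3 - (4 + Q)*(Q + p) (I(p, Q) = 3 - (Q + p)*(Q + 4) = 3 - (Q + p)*(4 + Q) = 3 - (4 + Q)*(Q + p))
(sqrt(24 + 45) + I(8, 1))*158 = (sqrt(24 + 45) + (3 - 1*1**2 - 4*1 - 4*8 - 1*1*8))*158 = (sqrt(69) + (3 - 1*1 - 4 - 32 - 8))*158 = (sqrt(69) + (3 - 1 - 4 - 32 - 8))*158 = (sqrt(69) - 42)*158 = (-42 + sqrt(69))*158 = -6636 + 158*sqrt(69)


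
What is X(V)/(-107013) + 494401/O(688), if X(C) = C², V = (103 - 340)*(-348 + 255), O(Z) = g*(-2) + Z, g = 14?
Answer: -89241471749/23542860 ≈ -3790.6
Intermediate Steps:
O(Z) = -28 + Z (O(Z) = 14*(-2) + Z = -28 + Z)
V = 22041 (V = -237*(-93) = 22041)
X(V)/(-107013) + 494401/O(688) = 22041²/(-107013) + 494401/(-28 + 688) = 485805681*(-1/107013) + 494401/660 = -161935227/35671 + 494401*(1/660) = -161935227/35671 + 494401/660 = -89241471749/23542860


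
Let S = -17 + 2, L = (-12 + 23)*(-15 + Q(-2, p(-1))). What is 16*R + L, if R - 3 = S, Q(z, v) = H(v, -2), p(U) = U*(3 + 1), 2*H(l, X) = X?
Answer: -368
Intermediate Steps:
H(l, X) = X/2
p(U) = 4*U (p(U) = U*4 = 4*U)
Q(z, v) = -1 (Q(z, v) = (½)*(-2) = -1)
L = -176 (L = (-12 + 23)*(-15 - 1) = 11*(-16) = -176)
S = -15
R = -12 (R = 3 - 15 = -12)
16*R + L = 16*(-12) - 176 = -192 - 176 = -368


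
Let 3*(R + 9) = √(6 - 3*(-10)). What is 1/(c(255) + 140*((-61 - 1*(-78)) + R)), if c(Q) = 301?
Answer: 1/1701 ≈ 0.00058789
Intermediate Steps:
R = -7 (R = -9 + √(6 - 3*(-10))/3 = -9 + √(6 + 30)/3 = -9 + √36/3 = -9 + (⅓)*6 = -9 + 2 = -7)
1/(c(255) + 140*((-61 - 1*(-78)) + R)) = 1/(301 + 140*((-61 - 1*(-78)) - 7)) = 1/(301 + 140*((-61 + 78) - 7)) = 1/(301 + 140*(17 - 7)) = 1/(301 + 140*10) = 1/(301 + 1400) = 1/1701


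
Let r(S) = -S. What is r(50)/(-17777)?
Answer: 50/17777 ≈ 0.0028126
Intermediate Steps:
r(50)/(-17777) = -1*50/(-17777) = -50*(-1/17777) = 50/17777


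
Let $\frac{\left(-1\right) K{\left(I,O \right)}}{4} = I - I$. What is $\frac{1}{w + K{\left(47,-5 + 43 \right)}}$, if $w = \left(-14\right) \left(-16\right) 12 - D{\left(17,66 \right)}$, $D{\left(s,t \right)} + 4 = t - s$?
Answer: $\frac{1}{2643} \approx 0.00037836$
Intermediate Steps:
$D{\left(s,t \right)} = -4 + t - s$ ($D{\left(s,t \right)} = -4 - \left(s - t\right) = -4 + t - s$)
$K{\left(I,O \right)} = 0$ ($K{\left(I,O \right)} = - 4 \left(I - I\right) = \left(-4\right) 0 = 0$)
$w = 2643$ ($w = \left(-14\right) \left(-16\right) 12 - \left(-4 + 66 - 17\right) = 224 \cdot 12 - \left(-4 + 66 - 17\right) = 2688 - 45 = 2643$)
$\frac{1}{w + K{\left(47,-5 + 43 \right)}} = \frac{1}{2643 + 0} = \frac{1}{2643}$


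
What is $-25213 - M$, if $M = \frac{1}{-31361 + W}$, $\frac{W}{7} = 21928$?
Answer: $- \frac{3079389756}{122135} \approx -25213.0$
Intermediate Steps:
$W = 153496$ ($W = 7 \cdot 21928 = 153496$)
$M = \frac{1}{122135}$ ($M = \frac{1}{-31361 + 153496} = \frac{1}{122135} \approx 8.1877 \cdot 10^{-6}$)
$-25213 - M = -25213 - \frac{1}{122135} = - \frac{3079389756}{122135}$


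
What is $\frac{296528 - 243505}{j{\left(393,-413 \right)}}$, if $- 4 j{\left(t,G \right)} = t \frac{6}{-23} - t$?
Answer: $\frac{4878116}{11397} \approx 428.02$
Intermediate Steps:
$j{\left(t,G \right)} = \frac{29 t}{92}$ ($j{\left(t,G \right)} = - \frac{t \frac{6}{-23} - t}{4} = - \frac{t 6 \left(- \frac{1}{23}\right) - t}{4} = - \frac{t \left(- \frac{6}{23}\right) - t}{4} = - \frac{- \frac{6 t}{23} - t}{4} = - \frac{\left(- \frac{29}{23}\right) t}{4} = \frac{29 t}{92}$)
$\frac{296528 - 243505}{j{\left(393,-413 \right)}} = \frac{296528 - 243505}{\frac{29}{92} \cdot 393} = \frac{296528 - 243505}{\frac{11397}{92}} = 53023 \cdot \frac{92}{11397} = \frac{4878116}{11397}$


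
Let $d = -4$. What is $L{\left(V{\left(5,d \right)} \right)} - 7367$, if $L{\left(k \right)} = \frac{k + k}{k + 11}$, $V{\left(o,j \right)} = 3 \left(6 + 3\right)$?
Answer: $- \frac{139946}{19} \approx -7365.6$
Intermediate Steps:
$V{\left(o,j \right)} = 27$ ($V{\left(o,j \right)} = 3 \cdot 9 = 27$)
$L{\left(k \right)} = \frac{2 k}{11 + k}$
$L{\left(V{\left(5,d \right)} \right)} - 7367 = 2 \cdot 27 \frac{1}{11 + 27} - 7367 = 2 \cdot 27 \cdot \frac{1}{38} - 7367 = \frac{27}{19} - 7367 = - \frac{139946}{19}$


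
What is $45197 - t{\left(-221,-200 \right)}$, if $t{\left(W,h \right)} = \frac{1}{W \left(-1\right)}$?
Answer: $\frac{9988536}{221} \approx 45197.0$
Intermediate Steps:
$t{\left(W,h \right)} = - \frac{1}{W}$ ($t{\left(W,h \right)} = \frac{1}{\left(-1\right) W} = - \frac{1}{W}$)
$45197 - t{\left(-221,-200 \right)} = 45197 - - \frac{1}{-221} = 45197 - \left(-1\right) \left(- \frac{1}{221}\right) = 45197 - \frac{1}{221} = \frac{9988536}{221}$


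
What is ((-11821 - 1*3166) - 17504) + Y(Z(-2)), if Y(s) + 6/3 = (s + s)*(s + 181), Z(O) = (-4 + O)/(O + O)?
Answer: -63891/2 ≈ -31946.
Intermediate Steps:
Z(O) = (-4 + O)/(2*O) (Z(O) = (-4 + O)/((2*O)) = (-4 + O)*(1/(2*O)) = (-4 + O)/(2*O))
Y(s) = -2 + 2*s*(181 + s) (Y(s) = -2 + (s + s)*(s + 181) = -2 + (2*s)*(181 + s) = -2 + 2*s*(181 + s))
((-11821 - 1*3166) - 17504) + Y(Z(-2)) = ((-11821 - 1*3166) - 17504) + (-2 + 2*((½)*(-4 - 2)/(-2))² + 362*((½)*(-4 - 2)/(-2))) = ((-11821 - 3166) - 17504) + (-2 + 2*((½)*(-½)*(-6))² + 362*((½)*(-½)*(-6))) = (-14987 - 17504) + (-2 + 2*(3/2)² + 362*(3/2)) = -32491 + (-2 + 2*(9/4) + 543) = -32491 + (-2 + 9/2 + 543) = -32491 + 1091/2 = -63891/2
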